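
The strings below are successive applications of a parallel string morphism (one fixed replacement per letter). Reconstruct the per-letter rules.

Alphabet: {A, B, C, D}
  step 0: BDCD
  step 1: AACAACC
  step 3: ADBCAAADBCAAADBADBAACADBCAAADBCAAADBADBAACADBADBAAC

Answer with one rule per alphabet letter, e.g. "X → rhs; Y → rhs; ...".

  step 0 ⇒ step 1: BDCD ⇒ AA·C·AAC·C
    B ↦ AA
    C ↦ AAC
    D ↦ C
    A ↦ ADB  (constrained at step 1)

A->ADB, B->AA, C->AAC, D->C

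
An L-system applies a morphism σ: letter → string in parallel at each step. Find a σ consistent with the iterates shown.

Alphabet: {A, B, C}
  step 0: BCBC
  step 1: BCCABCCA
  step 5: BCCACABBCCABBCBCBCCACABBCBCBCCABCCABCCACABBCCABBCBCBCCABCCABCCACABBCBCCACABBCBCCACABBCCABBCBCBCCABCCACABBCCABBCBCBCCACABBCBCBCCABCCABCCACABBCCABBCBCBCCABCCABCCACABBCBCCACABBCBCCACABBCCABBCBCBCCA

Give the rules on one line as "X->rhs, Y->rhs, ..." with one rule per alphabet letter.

  step 0 ⇒ step 1: BCBC ⇒ BC·CA·BC·CA
    B ↦ BC
    C ↦ CA
    A ↦ BBC  (constrained at step 1)

A->BBC, B->BC, C->CA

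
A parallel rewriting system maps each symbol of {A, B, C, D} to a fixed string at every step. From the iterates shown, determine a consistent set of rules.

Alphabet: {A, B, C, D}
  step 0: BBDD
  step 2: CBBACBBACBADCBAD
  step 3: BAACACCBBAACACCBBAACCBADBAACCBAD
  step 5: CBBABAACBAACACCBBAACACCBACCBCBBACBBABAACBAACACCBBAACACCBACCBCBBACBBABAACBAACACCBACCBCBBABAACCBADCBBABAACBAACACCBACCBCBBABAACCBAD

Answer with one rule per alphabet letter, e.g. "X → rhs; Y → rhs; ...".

  step 2 ⇒ step 3: CBBACBBACBADCBAD ⇒ BA·AC·AC·CB·BA·AC·AC·CB·BA·AC·CB·AD·BA·AC·CB·AD
    A ↦ CB
    B ↦ AC
    C ↦ BA
    D ↦ AD

A->CB, B->AC, C->BA, D->AD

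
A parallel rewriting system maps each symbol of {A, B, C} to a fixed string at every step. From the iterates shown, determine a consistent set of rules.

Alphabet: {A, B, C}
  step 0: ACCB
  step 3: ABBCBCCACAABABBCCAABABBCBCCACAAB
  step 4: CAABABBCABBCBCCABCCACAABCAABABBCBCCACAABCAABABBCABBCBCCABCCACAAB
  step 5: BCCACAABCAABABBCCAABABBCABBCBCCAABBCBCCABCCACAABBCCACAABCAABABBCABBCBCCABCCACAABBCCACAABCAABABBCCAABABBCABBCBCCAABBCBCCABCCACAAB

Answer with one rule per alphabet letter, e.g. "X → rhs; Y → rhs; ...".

A->CA, B->AB, C->BC

  step 4 ⇒ step 5: CAABABBCABBCBCCABCCACAABCAABABBCBCCACAABCAABABBCABBCBCCABCCACAAB ⇒ BC·CA·CA·AB·CA·AB·AB·BC·CA·AB·AB·BC·AB·BC·BC·CA·AB·BC·BC·CA·BC·CA·CA·AB·BC·CA·CA·AB·CA·AB·AB·BC·AB·BC·BC·CA·BC·CA·CA·AB·BC·CA·CA·AB·CA·AB·AB·BC·CA·AB·AB·BC·AB·BC·BC·CA·AB·BC·BC·CA·BC·CA·CA·AB
    A ↦ CA
    B ↦ AB
    C ↦ BC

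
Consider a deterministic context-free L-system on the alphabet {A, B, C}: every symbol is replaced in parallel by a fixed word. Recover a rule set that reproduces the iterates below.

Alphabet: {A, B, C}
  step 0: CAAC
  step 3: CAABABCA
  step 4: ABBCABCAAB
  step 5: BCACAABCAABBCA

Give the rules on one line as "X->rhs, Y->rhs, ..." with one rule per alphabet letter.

A->B, B->CA, C->A

  step 4 ⇒ step 5: ABBCABCAAB ⇒ B·CA·CA·A·B·CA·A·B·B·CA
    A ↦ B
    B ↦ CA
    C ↦ A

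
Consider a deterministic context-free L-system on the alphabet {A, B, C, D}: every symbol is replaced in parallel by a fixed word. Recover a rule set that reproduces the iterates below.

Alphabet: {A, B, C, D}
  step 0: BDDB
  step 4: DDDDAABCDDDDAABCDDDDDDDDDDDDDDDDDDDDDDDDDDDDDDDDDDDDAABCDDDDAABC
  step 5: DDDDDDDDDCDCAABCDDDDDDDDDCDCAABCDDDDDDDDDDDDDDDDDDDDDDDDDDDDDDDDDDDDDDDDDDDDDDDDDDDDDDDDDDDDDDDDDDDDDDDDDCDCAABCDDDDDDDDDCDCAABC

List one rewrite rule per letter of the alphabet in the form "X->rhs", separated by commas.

A->DC, B->AA, C->BC, D->DD

  step 4 ⇒ step 5: DDDDAABCDDDDAABCDDDDDDDDDDDDDDDDDDDDDDDDDDDDDDDDDDDDAABCDDDDAABC ⇒ DD·DD·DD·DD·DC·DC·AA·BC·DD·DD·DD·DD·DC·DC·AA·BC·DD·DD·DD·DD·DD·DD·DD·DD·DD·DD·DD·DD·DD·DD·DD·DD·DD·DD·DD·DD·DD·DD·DD·DD·DD·DD·DD·DD·DD·DD·DD·DD·DD·DD·DD·DD·DC·DC·AA·BC·DD·DD·DD·DD·DC·DC·AA·BC
    A ↦ DC
    B ↦ AA
    C ↦ BC
    D ↦ DD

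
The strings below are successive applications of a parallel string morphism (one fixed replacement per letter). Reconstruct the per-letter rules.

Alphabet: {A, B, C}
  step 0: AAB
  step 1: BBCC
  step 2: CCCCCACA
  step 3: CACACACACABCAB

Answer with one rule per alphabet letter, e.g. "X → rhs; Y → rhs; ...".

A->B, B->CC, C->CA

  step 2 ⇒ step 3: CCCCCACA ⇒ CA·CA·CA·CA·CA·B·CA·B
    A ↦ B
    C ↦ CA
  step 0 ⇒ step 1: AAB ⇒ B·B·CC
    B ↦ CC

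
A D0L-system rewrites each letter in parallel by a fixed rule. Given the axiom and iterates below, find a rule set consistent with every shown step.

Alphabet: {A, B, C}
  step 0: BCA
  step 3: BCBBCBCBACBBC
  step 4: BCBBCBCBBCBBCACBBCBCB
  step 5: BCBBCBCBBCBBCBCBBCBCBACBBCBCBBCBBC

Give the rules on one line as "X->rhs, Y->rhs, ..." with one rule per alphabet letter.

A->AC, B->BC, C->B

  step 4 ⇒ step 5: BCBBCBCBBCBBCACBBCBCB ⇒ BC·B·BC·BC·B·BC·B·BC·BC·B·BC·BC·B·AC·B·BC·BC·B·BC·B·BC
    A ↦ AC
    B ↦ BC
    C ↦ B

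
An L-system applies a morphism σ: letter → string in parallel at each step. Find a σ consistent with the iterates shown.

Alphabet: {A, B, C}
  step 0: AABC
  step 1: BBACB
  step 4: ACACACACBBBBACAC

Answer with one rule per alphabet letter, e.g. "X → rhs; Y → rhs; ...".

A->B, B->AC, C->B

  step 0 ⇒ step 1: AABC ⇒ B·B·AC·B
    A ↦ B
    B ↦ AC
    C ↦ B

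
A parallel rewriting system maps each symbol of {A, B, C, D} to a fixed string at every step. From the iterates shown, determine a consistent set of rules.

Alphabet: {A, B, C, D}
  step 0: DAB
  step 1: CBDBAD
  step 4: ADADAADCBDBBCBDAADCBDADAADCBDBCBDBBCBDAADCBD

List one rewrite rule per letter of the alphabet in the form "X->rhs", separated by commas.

A->B, B->AD, C->A, D->CBD

  step 0 ⇒ step 1: DAB ⇒ CBD·B·AD
    A ↦ B
    B ↦ AD
    D ↦ CBD
    C ↦ A  (constrained at step 1)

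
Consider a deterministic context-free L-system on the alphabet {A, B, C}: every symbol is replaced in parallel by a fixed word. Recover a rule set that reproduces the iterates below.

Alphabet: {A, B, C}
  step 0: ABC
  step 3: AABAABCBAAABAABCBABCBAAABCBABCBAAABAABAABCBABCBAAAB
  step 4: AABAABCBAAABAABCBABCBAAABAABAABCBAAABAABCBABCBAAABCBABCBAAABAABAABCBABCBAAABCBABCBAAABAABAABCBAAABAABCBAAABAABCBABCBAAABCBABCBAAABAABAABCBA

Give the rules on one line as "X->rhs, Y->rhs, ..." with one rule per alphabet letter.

  step 3 ⇒ step 4: AABAABCBAAABAABCBABCBAAABCBABCBAAABAABAABCBABCBAAAB ⇒ AAB·AAB·CBA·AAB·AAB·CBA·B·CBA·AAB·AAB·AAB·CBA·AAB·AAB·CBA·B·CBA·AAB·CBA·B·CBA·AAB·AAB·AAB·CBA·B·CBA·AAB·CBA·B·CBA·AAB·AAB·AAB·CBA·AAB·AAB·CBA·AAB·AAB·CBA·B·CBA·AAB·CBA·B·CBA·AAB·AAB·AAB·CBA
    A ↦ AAB
    B ↦ CBA
    C ↦ B

A->AAB, B->CBA, C->B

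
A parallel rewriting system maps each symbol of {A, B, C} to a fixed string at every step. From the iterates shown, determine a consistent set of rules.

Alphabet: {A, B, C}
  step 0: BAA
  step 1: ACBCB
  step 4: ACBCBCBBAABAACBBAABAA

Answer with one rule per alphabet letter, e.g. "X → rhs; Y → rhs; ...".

A->CB, B->A, C->BA

  step 0 ⇒ step 1: BAA ⇒ A·CB·CB
    A ↦ CB
    B ↦ A
    C ↦ BA  (constrained at step 1)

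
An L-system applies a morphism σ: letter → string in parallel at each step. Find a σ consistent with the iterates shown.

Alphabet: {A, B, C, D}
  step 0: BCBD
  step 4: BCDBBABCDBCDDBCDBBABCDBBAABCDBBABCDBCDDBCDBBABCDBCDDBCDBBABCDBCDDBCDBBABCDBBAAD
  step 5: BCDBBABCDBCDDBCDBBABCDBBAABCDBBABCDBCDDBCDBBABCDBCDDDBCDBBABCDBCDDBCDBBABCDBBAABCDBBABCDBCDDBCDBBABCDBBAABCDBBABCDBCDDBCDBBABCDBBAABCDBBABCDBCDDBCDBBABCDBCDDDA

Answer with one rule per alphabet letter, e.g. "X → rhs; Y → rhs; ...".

A->D, B->BCD, C->BB, D->A

  step 4 ⇒ step 5: BCDBBABCDBCDDBCDBBABCDBBAABCDBBABCDBCDDBCDBBABCDBCDDBCDBBABCDBCDDBCDBBABCDBBAAD ⇒ BCD·BB·A·BCD·BCD·D·BCD·BB·A·BCD·BB·A·A·BCD·BB·A·BCD·BCD·D·BCD·BB·A·BCD·BCD·D·D·BCD·BB·A·BCD·BCD·D·BCD·BB·A·BCD·BB·A·A·BCD·BB·A·BCD·BCD·D·BCD·BB·A·BCD·BB·A·A·BCD·BB·A·BCD·BCD·D·BCD·BB·A·BCD·BB·A·A·BCD·BB·A·BCD·BCD·D·BCD·BB·A·BCD·BCD·D·D·A
    A ↦ D
    B ↦ BCD
    C ↦ BB
    D ↦ A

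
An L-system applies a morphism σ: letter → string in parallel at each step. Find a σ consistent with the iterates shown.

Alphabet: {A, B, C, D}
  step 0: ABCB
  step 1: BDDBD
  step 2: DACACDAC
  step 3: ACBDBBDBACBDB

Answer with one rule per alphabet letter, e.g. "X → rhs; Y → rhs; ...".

  step 2 ⇒ step 3: DACACDAC ⇒ AC·B·DB·B·DB·AC·B·DB
    A ↦ B
    C ↦ DB
    D ↦ AC
  step 0 ⇒ step 1: ABCB ⇒ B·D·DB·D
    B ↦ D

A->B, B->D, C->DB, D->AC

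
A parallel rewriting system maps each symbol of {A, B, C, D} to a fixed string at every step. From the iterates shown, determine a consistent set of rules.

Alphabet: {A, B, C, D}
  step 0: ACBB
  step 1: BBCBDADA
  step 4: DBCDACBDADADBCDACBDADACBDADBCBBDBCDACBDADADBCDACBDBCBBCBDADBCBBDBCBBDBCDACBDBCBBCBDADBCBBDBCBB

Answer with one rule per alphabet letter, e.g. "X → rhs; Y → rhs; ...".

  step 0 ⇒ step 1: ACBB ⇒ BB·CB·DA·DA
    A ↦ BB
    B ↦ DA
    C ↦ CB
    D ↦ DBC  (constrained at step 1)

A->BB, B->DA, C->CB, D->DBC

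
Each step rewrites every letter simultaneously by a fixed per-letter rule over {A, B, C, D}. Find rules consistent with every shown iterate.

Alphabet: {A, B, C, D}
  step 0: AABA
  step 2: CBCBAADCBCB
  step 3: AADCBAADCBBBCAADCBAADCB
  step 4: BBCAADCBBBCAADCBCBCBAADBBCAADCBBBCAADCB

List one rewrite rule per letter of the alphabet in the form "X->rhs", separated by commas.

A->B, B->CB, C->AAD, D->C

  step 3 ⇒ step 4: AADCBAADCBBBCAADCBAADCB ⇒ B·B·C·AAD·CB·B·B·C·AAD·CB·CB·CB·AAD·B·B·C·AAD·CB·B·B·C·AAD·CB
    A ↦ B
    B ↦ CB
    C ↦ AAD
    D ↦ C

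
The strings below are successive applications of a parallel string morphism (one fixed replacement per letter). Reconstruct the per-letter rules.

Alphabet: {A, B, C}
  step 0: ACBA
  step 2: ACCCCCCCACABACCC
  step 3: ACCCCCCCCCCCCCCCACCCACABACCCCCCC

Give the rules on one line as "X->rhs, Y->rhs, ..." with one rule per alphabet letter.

A->AC, B->AB, C->CC

  step 2 ⇒ step 3: ACCCCCCCACABACCC ⇒ AC·CC·CC·CC·CC·CC·CC·CC·AC·CC·AC·AB·AC·CC·CC·CC
    A ↦ AC
    B ↦ AB
    C ↦ CC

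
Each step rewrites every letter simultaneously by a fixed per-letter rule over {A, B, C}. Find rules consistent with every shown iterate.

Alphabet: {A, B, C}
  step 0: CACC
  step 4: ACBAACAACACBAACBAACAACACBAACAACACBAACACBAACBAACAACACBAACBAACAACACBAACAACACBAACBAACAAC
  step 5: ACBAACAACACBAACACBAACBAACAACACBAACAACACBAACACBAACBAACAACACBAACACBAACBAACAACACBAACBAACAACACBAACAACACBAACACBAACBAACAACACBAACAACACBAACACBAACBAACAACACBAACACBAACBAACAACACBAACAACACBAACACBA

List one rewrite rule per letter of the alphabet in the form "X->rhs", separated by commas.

  step 4 ⇒ step 5: ACBAACAACACBAACBAACAACACBAACAACACBAACACBAACBAACAACACBAACBAACAACACBAACAACACBAACBAACAAC ⇒ AC·BA·ACA·AC·AC·BA·AC·AC·BA·AC·BA·ACA·AC·AC·BA·ACA·AC·AC·BA·AC·AC·BA·AC·BA·ACA·AC·AC·BA·AC·AC·BA·AC·BA·ACA·AC·AC·BA·AC·BA·ACA·AC·AC·BA·ACA·AC·AC·BA·AC·AC·BA·AC·BA·ACA·AC·AC·BA·ACA·AC·AC·BA·AC·AC·BA·AC·BA·ACA·AC·AC·BA·AC·AC·BA·AC·BA·ACA·AC·AC·BA·ACA·AC·AC·BA·AC·AC·BA
    A ↦ AC
    B ↦ ACA
    C ↦ BA

A->AC, B->ACA, C->BA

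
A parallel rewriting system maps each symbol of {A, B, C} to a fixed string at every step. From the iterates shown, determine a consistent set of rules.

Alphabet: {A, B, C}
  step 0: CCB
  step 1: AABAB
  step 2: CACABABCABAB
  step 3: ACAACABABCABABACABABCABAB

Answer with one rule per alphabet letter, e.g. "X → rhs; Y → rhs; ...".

  step 2 ⇒ step 3: CACABABCABAB ⇒ A·CA·A·CA·BAB·CA·BAB·A·CA·BAB·CA·BAB
    A ↦ CA
    B ↦ BAB
    C ↦ A

A->CA, B->BAB, C->A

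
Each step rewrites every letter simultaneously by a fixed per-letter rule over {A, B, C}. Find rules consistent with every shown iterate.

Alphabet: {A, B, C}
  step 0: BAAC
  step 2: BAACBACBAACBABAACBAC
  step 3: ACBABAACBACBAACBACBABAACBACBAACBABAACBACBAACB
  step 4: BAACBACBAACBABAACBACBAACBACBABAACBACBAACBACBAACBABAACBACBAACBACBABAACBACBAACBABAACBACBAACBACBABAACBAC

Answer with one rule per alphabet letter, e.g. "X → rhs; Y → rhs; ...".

A->BA, B->AC, C->ACB

  step 3 ⇒ step 4: ACBABAACBACBAACBACBABAACBACBAACBABAACBACBAACB ⇒ BA·ACB·AC·BA·AC·BA·BA·ACB·AC·BA·ACB·AC·BA·BA·ACB·AC·BA·ACB·AC·BA·AC·BA·BA·ACB·AC·BA·ACB·AC·BA·BA·ACB·AC·BA·AC·BA·BA·ACB·AC·BA·ACB·AC·BA·BA·ACB·AC
    A ↦ BA
    B ↦ AC
    C ↦ ACB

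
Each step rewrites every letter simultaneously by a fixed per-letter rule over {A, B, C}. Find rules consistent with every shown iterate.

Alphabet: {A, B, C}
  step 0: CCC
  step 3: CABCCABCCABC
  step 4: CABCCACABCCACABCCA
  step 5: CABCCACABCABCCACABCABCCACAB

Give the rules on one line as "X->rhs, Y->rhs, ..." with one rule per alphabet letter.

  step 4 ⇒ step 5: CABCCACABCCACABCCA ⇒ CA·B·C·CA·CA·B·CA·B·C·CA·CA·B·CA·B·C·CA·CA·B
    A ↦ B
    B ↦ C
    C ↦ CA

A->B, B->C, C->CA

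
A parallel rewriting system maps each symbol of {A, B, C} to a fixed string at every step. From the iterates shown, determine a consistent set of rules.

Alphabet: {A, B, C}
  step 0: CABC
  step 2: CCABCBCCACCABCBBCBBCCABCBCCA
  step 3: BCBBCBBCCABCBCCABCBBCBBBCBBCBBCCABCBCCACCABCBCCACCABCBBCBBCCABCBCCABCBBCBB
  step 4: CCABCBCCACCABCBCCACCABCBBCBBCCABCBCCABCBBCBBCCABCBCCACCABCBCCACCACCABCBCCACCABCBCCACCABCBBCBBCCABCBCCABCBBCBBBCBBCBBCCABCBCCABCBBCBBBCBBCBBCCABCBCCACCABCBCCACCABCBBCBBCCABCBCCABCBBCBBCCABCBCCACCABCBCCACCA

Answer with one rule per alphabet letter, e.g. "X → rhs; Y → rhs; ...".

  step 3 ⇒ step 4: BCBBCBBCCABCBCCABCBBCBBBCBBCBBCCABCBCCACCABCBCCACCABCBBCBBCCABCBCCABCBBCBB ⇒ CCA·BCB·CCA·CCA·BCB·CCA·CCA·BCB·BCB·B·CCA·BCB·CCA·BCB·BCB·B·CCA·BCB·CCA·CCA·BCB·CCA·CCA·CCA·BCB·CCA·CCA·BCB·CCA·CCA·BCB·BCB·B·CCA·BCB·CCA·BCB·BCB·B·BCB·BCB·B·CCA·BCB·CCA·BCB·BCB·B·BCB·BCB·B·CCA·BCB·CCA·CCA·BCB·CCA·CCA·BCB·BCB·B·CCA·BCB·CCA·BCB·BCB·B·CCA·BCB·CCA·CCA·BCB·CCA·CCA
    A ↦ B
    B ↦ CCA
    C ↦ BCB

A->B, B->CCA, C->BCB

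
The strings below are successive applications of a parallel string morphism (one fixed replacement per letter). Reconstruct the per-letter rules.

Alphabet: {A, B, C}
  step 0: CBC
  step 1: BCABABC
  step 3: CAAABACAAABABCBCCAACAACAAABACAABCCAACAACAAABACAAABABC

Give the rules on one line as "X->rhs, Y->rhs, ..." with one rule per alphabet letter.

  step 0 ⇒ step 1: CBC ⇒ BC·ABA·BC
    B ↦ ABA
    C ↦ BC
    A ↦ CAA  (constrained at step 1)

A->CAA, B->ABA, C->BC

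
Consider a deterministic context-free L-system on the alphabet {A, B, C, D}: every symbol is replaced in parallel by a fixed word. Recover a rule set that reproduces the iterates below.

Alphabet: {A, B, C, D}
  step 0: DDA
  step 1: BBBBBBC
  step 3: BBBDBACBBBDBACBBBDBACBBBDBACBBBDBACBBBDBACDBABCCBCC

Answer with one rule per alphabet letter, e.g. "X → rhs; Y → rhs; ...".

  step 0 ⇒ step 1: DDA ⇒ BBB·BBB·C
    A ↦ C
    D ↦ BBB
    B ↦ DBA  (constrained at step 1)
    C ↦ BCC  (constrained at step 1)

A->C, B->DBA, C->BCC, D->BBB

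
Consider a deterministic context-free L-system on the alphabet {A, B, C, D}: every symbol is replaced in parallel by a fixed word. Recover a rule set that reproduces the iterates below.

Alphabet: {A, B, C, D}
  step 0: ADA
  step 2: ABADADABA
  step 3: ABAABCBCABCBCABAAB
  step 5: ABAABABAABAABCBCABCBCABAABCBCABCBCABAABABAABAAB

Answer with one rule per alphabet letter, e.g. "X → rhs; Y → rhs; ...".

  step 2 ⇒ step 3: ABADADABA ⇒ AB·A·AB·CBC·AB·CBC·AB·A·AB
    A ↦ AB
    B ↦ A
    D ↦ CBC
    C ↦ D  (constrained at step 3)

A->AB, B->A, C->D, D->CBC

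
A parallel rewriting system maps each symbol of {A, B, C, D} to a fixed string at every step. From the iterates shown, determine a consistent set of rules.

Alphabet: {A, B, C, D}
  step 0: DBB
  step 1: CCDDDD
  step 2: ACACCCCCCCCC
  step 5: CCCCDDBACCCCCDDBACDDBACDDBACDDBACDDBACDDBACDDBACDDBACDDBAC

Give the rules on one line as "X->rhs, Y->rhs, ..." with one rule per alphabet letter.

  step 1 ⇒ step 2: CCDDDD ⇒ AC·AC·CC·CC·CC·CC
    C ↦ AC
    D ↦ CC
    A ↦ B  (constrained at step 2)
  step 0 ⇒ step 1: DBB ⇒ CC·DD·DD
    B ↦ DD

A->B, B->DD, C->AC, D->CC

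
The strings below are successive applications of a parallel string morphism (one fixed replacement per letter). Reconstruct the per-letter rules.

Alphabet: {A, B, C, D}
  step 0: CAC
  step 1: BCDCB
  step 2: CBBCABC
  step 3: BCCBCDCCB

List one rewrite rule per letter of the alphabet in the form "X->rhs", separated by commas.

A->CDC, B->C, C->B, D->BCA

  step 2 ⇒ step 3: CBBCABC ⇒ B·C·C·B·CDC·C·B
    A ↦ CDC
    B ↦ C
    C ↦ B
  step 1 ⇒ step 2: BCDCB ⇒ C·B·BCA·B·C
    D ↦ BCA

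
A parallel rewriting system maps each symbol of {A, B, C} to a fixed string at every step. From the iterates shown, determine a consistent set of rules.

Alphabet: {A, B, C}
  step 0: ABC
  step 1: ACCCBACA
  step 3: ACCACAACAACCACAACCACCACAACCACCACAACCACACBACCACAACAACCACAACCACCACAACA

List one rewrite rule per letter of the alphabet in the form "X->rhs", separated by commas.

A->ACC, B->CB, C->ACA

  step 0 ⇒ step 1: ABC ⇒ ACC·CB·ACA
    A ↦ ACC
    B ↦ CB
    C ↦ ACA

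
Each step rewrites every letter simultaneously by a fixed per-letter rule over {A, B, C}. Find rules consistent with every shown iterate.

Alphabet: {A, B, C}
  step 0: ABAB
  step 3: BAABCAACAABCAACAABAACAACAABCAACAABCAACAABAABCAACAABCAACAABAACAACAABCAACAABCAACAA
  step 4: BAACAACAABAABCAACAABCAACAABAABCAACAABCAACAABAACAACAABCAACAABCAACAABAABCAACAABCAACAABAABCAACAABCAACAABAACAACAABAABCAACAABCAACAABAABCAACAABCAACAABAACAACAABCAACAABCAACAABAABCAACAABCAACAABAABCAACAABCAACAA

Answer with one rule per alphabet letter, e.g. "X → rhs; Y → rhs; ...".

A->CAA, B->BAA, C->B

  step 3 ⇒ step 4: BAABCAACAABCAACAABAACAACAABCAACAABCAACAABAABCAACAABCAACAABAACAACAABCAACAABCAACAA ⇒ BAA·CAA·CAA·BAA·B·CAA·CAA·B·CAA·CAA·BAA·B·CAA·CAA·B·CAA·CAA·BAA·CAA·CAA·B·CAA·CAA·B·CAA·CAA·BAA·B·CAA·CAA·B·CAA·CAA·BAA·B·CAA·CAA·B·CAA·CAA·BAA·CAA·CAA·BAA·B·CAA·CAA·B·CAA·CAA·BAA·B·CAA·CAA·B·CAA·CAA·BAA·CAA·CAA·B·CAA·CAA·B·CAA·CAA·BAA·B·CAA·CAA·B·CAA·CAA·BAA·B·CAA·CAA·B·CAA·CAA
    A ↦ CAA
    B ↦ BAA
    C ↦ B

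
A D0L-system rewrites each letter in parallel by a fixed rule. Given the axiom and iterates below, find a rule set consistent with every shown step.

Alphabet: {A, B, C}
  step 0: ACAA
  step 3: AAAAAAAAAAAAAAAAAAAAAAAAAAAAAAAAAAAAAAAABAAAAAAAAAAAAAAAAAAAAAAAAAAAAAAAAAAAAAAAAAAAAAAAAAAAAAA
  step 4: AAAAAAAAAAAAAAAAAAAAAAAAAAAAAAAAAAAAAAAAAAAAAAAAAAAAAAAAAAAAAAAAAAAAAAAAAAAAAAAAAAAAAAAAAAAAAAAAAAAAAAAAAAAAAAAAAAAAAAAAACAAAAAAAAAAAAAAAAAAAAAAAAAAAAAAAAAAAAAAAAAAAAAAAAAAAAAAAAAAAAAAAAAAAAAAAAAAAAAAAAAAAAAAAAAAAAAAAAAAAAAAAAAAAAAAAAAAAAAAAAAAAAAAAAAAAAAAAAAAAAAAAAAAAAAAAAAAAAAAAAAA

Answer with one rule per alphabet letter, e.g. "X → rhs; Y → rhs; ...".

  step 3 ⇒ step 4: AAAAAAAAAAAAAAAAAAAAAAAAAAAAAAAAAAAAAAAABAAAAAAAAAAAAAAAAAAAAAAAAAAAAAAAAAAAAAAAAAAAAAAAAAAAAAA ⇒ AAA·AAA·AAA·AAA·AAA·AAA·AAA·AAA·AAA·AAA·AAA·AAA·AAA·AAA·AAA·AAA·AAA·AAA·AAA·AAA·AAA·AAA·AAA·AAA·AAA·AAA·AAA·AAA·AAA·AAA·AAA·AAA·AAA·AAA·AAA·AAA·AAA·AAA·AAA·AAA·AC·AAA·AAA·AAA·AAA·AAA·AAA·AAA·AAA·AAA·AAA·AAA·AAA·AAA·AAA·AAA·AAA·AAA·AAA·AAA·AAA·AAA·AAA·AAA·AAA·AAA·AAA·AAA·AAA·AAA·AAA·AAA·AAA·AAA·AAA·AAA·AAA·AAA·AAA·AAA·AAA·AAA·AAA·AAA·AAA·AAA·AAA·AAA·AAA·AAA·AAA·AAA·AAA·AAA·AAA
    A ↦ AAA
    B ↦ AC
    C ↦ AB  (constrained at step 0)

A->AAA, B->AC, C->AB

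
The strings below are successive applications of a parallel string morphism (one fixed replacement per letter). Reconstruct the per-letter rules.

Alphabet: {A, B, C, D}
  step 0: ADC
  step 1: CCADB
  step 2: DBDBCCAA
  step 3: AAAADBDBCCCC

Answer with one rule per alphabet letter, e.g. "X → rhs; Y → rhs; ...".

  step 2 ⇒ step 3: DBDBCCAA ⇒ A·A·A·A·DB·DB·CC·CC
    A ↦ CC
    B ↦ A
    C ↦ DB
    D ↦ A

A->CC, B->A, C->DB, D->A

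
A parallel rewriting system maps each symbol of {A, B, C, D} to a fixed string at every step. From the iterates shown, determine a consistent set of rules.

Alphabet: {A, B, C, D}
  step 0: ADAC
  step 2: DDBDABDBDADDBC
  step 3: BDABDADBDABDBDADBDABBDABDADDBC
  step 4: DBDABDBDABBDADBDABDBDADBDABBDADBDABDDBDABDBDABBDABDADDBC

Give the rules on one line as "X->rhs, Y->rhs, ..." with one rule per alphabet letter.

A->B, B->D, C->DBC, D->BDA

  step 3 ⇒ step 4: BDABDADBDABDBDADBDABBDABDADDBC ⇒ D·BDA·B·D·BDA·B·BDA·D·BDA·B·D·BDA·D·BDA·B·BDA·D·BDA·B·D·D·BDA·B·D·BDA·B·BDA·BDA·D·DBC
    A ↦ B
    B ↦ D
    C ↦ DBC
    D ↦ BDA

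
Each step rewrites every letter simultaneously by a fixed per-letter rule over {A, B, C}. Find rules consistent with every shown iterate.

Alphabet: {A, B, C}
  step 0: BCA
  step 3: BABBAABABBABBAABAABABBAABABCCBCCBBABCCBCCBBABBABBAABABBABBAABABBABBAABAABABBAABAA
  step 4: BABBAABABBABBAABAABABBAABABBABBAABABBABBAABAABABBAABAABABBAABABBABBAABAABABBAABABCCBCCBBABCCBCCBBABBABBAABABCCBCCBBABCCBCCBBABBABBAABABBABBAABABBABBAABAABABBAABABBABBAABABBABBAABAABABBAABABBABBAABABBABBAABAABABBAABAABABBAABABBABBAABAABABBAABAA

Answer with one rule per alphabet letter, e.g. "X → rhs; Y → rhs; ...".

  step 3 ⇒ step 4: BABBAABABBABBAABAABABBAABABCCBCCBBABCCBCCBBABBABBAABABBABBAABABBABBAABAABABBAABAA ⇒ BAB·BAA·BAB·BAB·BAA·BAA·BAB·BAA·BAB·BAB·BAA·BAB·BAB·BAA·BAA·BAB·BAA·BAA·BAB·BAA·BAB·BAB·BAA·BAA·BAB·BAA·BAB·CCB·CCB·BAB·CCB·CCB·BAB·BAB·BAA·BAB·CCB·CCB·BAB·CCB·CCB·BAB·BAB·BAA·BAB·BAB·BAA·BAB·BAB·BAA·BAA·BAB·BAA·BAB·BAB·BAA·BAB·BAB·BAA·BAA·BAB·BAA·BAB·BAB·BAA·BAB·BAB·BAA·BAA·BAB·BAA·BAA·BAB·BAA·BAB·BAB·BAA·BAA·BAB·BAA·BAA
    A ↦ BAA
    B ↦ BAB
    C ↦ CCB

A->BAA, B->BAB, C->CCB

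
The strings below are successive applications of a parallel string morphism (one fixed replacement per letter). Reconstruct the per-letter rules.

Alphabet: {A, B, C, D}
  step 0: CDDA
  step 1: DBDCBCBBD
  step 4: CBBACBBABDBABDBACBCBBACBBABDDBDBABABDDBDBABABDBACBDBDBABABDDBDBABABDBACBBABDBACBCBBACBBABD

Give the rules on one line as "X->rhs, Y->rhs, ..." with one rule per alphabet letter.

  step 0 ⇒ step 1: CDDA ⇒ DBD·CB·CB·BD
    A ↦ BD
    C ↦ DBD
    D ↦ CB
    B ↦ BA  (constrained at step 1)

A->BD, B->BA, C->DBD, D->CB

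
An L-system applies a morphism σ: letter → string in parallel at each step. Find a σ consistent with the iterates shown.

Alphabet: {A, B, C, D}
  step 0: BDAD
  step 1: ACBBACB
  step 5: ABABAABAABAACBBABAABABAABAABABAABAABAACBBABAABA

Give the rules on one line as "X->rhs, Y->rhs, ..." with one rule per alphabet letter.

A->BA, B->A, C->BD, D->CB

  step 0 ⇒ step 1: BDAD ⇒ A·CB·BA·CB
    A ↦ BA
    B ↦ A
    D ↦ CB
    C ↦ BD  (constrained at step 1)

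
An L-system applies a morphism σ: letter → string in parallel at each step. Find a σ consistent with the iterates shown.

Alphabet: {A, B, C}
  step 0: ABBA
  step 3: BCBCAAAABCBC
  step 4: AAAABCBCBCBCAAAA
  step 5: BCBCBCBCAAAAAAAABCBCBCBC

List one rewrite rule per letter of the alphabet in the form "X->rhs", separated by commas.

  step 4 ⇒ step 5: AAAABCBCBCBCAAAA ⇒ BC·BC·BC·BC·A·A·A·A·A·A·A·A·BC·BC·BC·BC
    A ↦ BC
    B ↦ A
    C ↦ A

A->BC, B->A, C->A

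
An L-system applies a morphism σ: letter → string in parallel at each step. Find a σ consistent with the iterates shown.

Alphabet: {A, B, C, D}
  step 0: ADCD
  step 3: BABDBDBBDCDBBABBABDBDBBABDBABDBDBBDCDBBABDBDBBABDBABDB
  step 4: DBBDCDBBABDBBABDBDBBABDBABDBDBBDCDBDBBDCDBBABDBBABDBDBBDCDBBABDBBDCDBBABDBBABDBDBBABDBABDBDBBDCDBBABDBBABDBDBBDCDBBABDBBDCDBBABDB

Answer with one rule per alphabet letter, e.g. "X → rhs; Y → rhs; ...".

  step 3 ⇒ step 4: BABDBDBBDCDBBABBABDBDBBABDBABDBDBBDCDBBABDBDBBABDBABDB ⇒ DB·BDC·DB·BAB·DB·BAB·DB·DB·BAB·D·BAB·DB·DB·BDC·DB·DB·BDC·DB·BAB·DB·BAB·DB·DB·BDC·DB·BAB·DB·BDC·DB·BAB·DB·BAB·DB·DB·BAB·D·BAB·DB·DB·BDC·DB·BAB·DB·BAB·DB·DB·BDC·DB·BAB·DB·BDC·DB·BAB·DB
    A ↦ BDC
    B ↦ DB
    C ↦ D
    D ↦ BAB

A->BDC, B->DB, C->D, D->BAB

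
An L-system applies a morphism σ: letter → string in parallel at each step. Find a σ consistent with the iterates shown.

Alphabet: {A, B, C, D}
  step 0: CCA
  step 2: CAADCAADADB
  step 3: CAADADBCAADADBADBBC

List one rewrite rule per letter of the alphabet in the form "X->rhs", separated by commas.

  step 2 ⇒ step 3: CAADCAADADB ⇒ CA·AD·AD·B·CA·AD·AD·B·AD·B·BC
    A ↦ AD
    B ↦ BC
    C ↦ CA
    D ↦ B

A->AD, B->BC, C->CA, D->B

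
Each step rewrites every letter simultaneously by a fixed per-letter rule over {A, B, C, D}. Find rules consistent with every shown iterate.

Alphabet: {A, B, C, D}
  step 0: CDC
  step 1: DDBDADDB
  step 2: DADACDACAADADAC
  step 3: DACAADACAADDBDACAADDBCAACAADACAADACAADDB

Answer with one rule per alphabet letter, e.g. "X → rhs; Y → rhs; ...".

  step 2 ⇒ step 3: DADACDACAADADAC ⇒ DA·CAA·DA·CAA·DDB·DA·CAA·DDB·CAA·CAA·DA·CAA·DA·CAA·DDB
    A ↦ CAA
    C ↦ DDB
    D ↦ DA
  step 1 ⇒ step 2: DDBDADDB ⇒ DA·DA·C·DA·CAA·DA·DA·C
    B ↦ C

A->CAA, B->C, C->DDB, D->DA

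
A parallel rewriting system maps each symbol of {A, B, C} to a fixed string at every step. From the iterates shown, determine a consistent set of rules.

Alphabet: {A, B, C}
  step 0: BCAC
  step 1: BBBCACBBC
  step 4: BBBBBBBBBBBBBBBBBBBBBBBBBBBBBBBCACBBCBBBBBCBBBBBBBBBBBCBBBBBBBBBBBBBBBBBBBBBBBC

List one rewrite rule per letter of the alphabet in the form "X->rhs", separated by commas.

  step 0 ⇒ step 1: BCAC ⇒ BB·BC·ACB·BC
    A ↦ ACB
    B ↦ BB
    C ↦ BC

A->ACB, B->BB, C->BC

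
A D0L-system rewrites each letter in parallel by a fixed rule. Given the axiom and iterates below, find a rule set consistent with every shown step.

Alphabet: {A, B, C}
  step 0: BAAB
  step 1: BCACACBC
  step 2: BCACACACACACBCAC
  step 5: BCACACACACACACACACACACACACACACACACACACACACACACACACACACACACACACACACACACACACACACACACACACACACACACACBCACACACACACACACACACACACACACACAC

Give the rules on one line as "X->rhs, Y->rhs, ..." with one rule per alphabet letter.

  step 1 ⇒ step 2: BCACACBC ⇒ BC·AC·AC·AC·AC·AC·BC·AC
    A ↦ AC
    B ↦ BC
    C ↦ AC

A->AC, B->BC, C->AC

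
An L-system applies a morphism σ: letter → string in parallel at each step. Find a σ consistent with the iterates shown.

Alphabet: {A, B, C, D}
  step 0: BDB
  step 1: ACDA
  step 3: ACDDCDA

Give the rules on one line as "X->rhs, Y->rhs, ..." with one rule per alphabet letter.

A->B, B->A, C->D, D->CD

  step 0 ⇒ step 1: BDB ⇒ A·CD·A
    B ↦ A
    D ↦ CD
    A ↦ B  (constrained at step 1)
    C ↦ D  (constrained at step 1)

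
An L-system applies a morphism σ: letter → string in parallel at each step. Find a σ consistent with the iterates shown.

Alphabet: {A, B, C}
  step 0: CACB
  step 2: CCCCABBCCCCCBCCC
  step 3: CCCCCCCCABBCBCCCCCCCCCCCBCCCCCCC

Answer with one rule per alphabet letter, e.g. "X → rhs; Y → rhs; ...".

A->AB, B->BC, C->CC

  step 2 ⇒ step 3: CCCCABBCCCCCBCCC ⇒ CC·CC·CC·CC·AB·BC·BC·CC·CC·CC·CC·CC·BC·CC·CC·CC
    A ↦ AB
    B ↦ BC
    C ↦ CC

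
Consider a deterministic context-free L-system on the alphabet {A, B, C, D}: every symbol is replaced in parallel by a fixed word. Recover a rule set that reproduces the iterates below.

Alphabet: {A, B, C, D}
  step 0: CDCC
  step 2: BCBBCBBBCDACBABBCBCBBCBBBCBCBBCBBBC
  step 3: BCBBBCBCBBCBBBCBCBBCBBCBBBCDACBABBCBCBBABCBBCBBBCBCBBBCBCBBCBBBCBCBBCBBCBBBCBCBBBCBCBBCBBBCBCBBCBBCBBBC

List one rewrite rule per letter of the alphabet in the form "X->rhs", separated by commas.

  step 2 ⇒ step 3: BCBBCBBBCDACBABBCBCBBCBBBCBCBBCBBBC ⇒ BCB·BBC·BCB·BCB·BBC·BCB·BCB·BCB·BBC·DAC·BA·BBC·BCB·BA·BCB·BCB·BBC·BCB·BBC·BCB·BCB·BBC·BCB·BCB·BCB·BBC·BCB·BBC·BCB·BCB·BBC·BCB·BCB·BCB·BBC
    A ↦ BA
    B ↦ BCB
    C ↦ BBC
    D ↦ DAC

A->BA, B->BCB, C->BBC, D->DAC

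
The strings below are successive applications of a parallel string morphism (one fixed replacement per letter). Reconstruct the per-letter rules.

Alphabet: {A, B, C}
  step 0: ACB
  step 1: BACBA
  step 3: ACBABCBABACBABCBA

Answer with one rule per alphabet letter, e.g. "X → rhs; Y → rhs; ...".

A->B, B->CBA, C->A

  step 0 ⇒ step 1: ACB ⇒ B·A·CBA
    A ↦ B
    B ↦ CBA
    C ↦ A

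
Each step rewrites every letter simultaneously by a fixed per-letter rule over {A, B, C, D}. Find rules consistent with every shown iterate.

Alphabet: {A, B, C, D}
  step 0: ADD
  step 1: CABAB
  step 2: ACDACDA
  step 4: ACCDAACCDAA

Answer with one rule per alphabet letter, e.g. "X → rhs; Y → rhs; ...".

A->C, B->DA, C->A, D->AB

  step 1 ⇒ step 2: CABAB ⇒ A·C·DA·C·DA
    A ↦ C
    B ↦ DA
    C ↦ A
  step 0 ⇒ step 1: ADD ⇒ C·AB·AB
    D ↦ AB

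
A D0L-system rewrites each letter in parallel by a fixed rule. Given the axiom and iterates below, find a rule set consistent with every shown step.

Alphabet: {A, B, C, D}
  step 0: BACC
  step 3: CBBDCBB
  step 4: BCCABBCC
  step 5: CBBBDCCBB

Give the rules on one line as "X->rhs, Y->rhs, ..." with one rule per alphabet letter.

  step 4 ⇒ step 5: BCCABBCC ⇒ C·B·B·BD·C·C·B·B
    A ↦ BD
    B ↦ C
    C ↦ B
  step 3 ⇒ step 4: CBBDCBB ⇒ B·C·C·AB·B·C·C
    D ↦ AB

A->BD, B->C, C->B, D->AB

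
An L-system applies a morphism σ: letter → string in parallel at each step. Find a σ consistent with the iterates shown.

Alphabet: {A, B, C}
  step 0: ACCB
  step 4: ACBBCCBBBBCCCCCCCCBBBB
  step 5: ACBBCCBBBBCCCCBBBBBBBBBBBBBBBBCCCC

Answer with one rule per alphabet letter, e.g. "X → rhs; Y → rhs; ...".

A->AC, B->C, C->BB

  step 4 ⇒ step 5: ACBBCCBBBBCCCCCCCCBBBB ⇒ AC·BB·C·C·BB·BB·C·C·C·C·BB·BB·BB·BB·BB·BB·BB·BB·C·C·C·C
    A ↦ AC
    B ↦ C
    C ↦ BB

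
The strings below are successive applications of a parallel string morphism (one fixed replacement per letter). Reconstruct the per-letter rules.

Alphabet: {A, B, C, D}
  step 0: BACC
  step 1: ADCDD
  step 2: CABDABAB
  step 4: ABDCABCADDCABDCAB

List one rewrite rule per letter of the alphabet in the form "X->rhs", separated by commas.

  step 1 ⇒ step 2: ADCDD ⇒ C·AB·D·AB·AB
    A ↦ C
    C ↦ D
    D ↦ AB
  step 0 ⇒ step 1: BACC ⇒ AD·C·D·D
    B ↦ AD

A->C, B->AD, C->D, D->AB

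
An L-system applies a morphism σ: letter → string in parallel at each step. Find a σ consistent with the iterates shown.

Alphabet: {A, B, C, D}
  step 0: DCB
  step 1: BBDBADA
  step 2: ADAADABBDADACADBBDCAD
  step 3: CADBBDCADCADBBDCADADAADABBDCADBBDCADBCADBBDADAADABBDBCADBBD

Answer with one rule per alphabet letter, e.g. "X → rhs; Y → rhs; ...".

  step 2 ⇒ step 3: ADAADABBDADACADBBDCAD ⇒ CAD·BBD·CAD·CAD·BBD·CAD·ADA·ADA·BBD·CAD·BBD·CAD·B·CAD·BBD·ADA·ADA·BBD·B·CAD·BBD
    A ↦ CAD
    B ↦ ADA
    C ↦ B
    D ↦ BBD

A->CAD, B->ADA, C->B, D->BBD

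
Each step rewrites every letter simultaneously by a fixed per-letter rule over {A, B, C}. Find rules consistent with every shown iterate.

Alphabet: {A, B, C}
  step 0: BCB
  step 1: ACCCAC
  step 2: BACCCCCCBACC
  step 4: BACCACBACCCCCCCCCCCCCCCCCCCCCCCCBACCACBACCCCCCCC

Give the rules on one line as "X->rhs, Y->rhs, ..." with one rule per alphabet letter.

  step 1 ⇒ step 2: ACCCAC ⇒ BA·CC·CC·CC·BA·CC
    A ↦ BA
    C ↦ CC
  step 0 ⇒ step 1: BCB ⇒ AC·CC·AC
    B ↦ AC

A->BA, B->AC, C->CC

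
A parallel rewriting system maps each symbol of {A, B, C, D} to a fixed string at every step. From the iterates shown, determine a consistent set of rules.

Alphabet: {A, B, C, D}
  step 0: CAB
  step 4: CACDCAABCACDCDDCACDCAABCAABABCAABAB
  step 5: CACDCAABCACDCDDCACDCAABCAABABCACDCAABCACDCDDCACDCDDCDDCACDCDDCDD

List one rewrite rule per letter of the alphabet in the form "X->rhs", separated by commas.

  step 4 ⇒ step 5: CACDCAABCACDCDDCACDCAABCAABABCAABAB ⇒ CA·CD·CA·AB·CA·CD·CD·D·CA·CD·CA·AB·CA·AB·AB·CA·CD·CA·AB·CA·CD·CD·D·CA·CD·CD·D·CD·D·CA·CD·CD·D·CD·D
    A ↦ CD
    B ↦ D
    C ↦ CA
    D ↦ AB

A->CD, B->D, C->CA, D->AB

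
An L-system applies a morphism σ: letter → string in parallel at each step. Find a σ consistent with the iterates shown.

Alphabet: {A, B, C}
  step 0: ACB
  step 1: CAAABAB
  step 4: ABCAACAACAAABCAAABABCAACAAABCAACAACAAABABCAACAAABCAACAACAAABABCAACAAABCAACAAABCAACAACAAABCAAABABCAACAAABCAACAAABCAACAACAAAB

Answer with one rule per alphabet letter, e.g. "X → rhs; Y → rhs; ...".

  step 0 ⇒ step 1: ACB ⇒ CAA·AB·AB
    A ↦ CAA
    B ↦ AB
    C ↦ AB

A->CAA, B->AB, C->AB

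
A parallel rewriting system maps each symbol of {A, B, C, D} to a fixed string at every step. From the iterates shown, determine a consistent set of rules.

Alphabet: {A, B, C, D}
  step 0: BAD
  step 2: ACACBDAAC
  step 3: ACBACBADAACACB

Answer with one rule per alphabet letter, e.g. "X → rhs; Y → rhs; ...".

  step 2 ⇒ step 3: ACACBDAAC ⇒ AC·B·AC·B·A·DA·AC·AC·B
    A ↦ AC
    B ↦ A
    C ↦ B
    D ↦ DA

A->AC, B->A, C->B, D->DA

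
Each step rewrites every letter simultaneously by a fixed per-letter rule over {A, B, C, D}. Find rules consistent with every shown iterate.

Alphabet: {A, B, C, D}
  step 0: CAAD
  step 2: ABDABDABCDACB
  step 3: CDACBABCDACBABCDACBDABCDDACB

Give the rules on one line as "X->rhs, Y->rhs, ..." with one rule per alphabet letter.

  step 2 ⇒ step 3: ABDABDABCDACB ⇒ CD·ACB·AB·CD·ACB·AB·CD·ACB·D·AB·CD·D·ACB
    A ↦ CD
    B ↦ ACB
    C ↦ D
    D ↦ AB

A->CD, B->ACB, C->D, D->AB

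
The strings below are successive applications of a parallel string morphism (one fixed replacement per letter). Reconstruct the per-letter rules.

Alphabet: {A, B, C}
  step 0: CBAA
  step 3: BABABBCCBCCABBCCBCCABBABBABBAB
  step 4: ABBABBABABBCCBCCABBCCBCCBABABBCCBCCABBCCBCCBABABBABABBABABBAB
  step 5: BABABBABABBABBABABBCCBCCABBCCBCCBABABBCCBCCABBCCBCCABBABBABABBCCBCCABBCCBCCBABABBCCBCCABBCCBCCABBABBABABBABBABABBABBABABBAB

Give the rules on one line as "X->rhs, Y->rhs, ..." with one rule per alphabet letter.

  step 4 ⇒ step 5: ABBABBABABBCCBCCABBCCBCCBABABBCCBCCABBCCBCCBABABBABABBABABBAB ⇒ B·AB·AB·B·AB·AB·B·AB·B·AB·AB·BCC·BCC·AB·BCC·BCC·B·AB·AB·BCC·BCC·AB·BCC·BCC·AB·B·AB·B·AB·AB·BCC·BCC·AB·BCC·BCC·B·AB·AB·BCC·BCC·AB·BCC·BCC·AB·B·AB·B·AB·AB·B·AB·B·AB·AB·B·AB·B·AB·AB·B·AB
    A ↦ B
    B ↦ AB
    C ↦ BCC

A->B, B->AB, C->BCC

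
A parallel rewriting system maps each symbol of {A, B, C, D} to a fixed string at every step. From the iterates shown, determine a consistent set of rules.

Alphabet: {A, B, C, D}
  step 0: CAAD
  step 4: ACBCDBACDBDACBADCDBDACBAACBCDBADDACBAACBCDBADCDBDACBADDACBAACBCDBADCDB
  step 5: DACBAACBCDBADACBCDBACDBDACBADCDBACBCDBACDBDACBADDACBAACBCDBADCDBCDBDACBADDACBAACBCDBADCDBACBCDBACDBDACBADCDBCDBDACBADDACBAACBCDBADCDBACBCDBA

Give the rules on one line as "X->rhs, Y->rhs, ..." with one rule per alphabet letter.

  step 4 ⇒ step 5: ACBCDBACDBDACBADCDBDACBAACBCDBADDACBAACBCDBADCDBDACBADDACBAACBCDBADCDB ⇒ D·ACB·A·ACB·CDB·A·D·ACB·CDB·A·CDB·D·ACB·A·D·CDB·ACB·CDB·A·CDB·D·ACB·A·D·D·ACB·A·ACB·CDB·A·D·CDB·CDB·D·ACB·A·D·D·ACB·A·ACB·CDB·A·D·CDB·ACB·CDB·A·CDB·D·ACB·A·D·CDB·CDB·D·ACB·A·D·D·ACB·A·ACB·CDB·A·D·CDB·ACB·CDB·A
    A ↦ D
    B ↦ A
    C ↦ ACB
    D ↦ CDB

A->D, B->A, C->ACB, D->CDB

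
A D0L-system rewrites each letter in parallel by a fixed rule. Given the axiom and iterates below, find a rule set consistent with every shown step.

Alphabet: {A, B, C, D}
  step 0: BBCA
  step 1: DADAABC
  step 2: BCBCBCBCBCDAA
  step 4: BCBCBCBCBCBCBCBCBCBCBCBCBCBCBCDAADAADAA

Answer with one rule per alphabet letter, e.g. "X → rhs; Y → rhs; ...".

  step 1 ⇒ step 2: DADAABC ⇒ BC·BC·BC·BC·BC·DA·A
    A ↦ BC
    B ↦ DA
    C ↦ A
    D ↦ BC

A->BC, B->DA, C->A, D->BC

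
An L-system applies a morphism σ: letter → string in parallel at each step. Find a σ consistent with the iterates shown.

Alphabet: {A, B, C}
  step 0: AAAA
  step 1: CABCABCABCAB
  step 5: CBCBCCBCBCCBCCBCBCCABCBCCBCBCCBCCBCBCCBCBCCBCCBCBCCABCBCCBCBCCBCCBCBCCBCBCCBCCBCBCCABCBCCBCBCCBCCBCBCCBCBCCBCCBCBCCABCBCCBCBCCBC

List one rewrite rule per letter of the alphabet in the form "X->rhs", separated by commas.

  step 0 ⇒ step 1: AAAA ⇒ CAB·CAB·CAB·CAB
    A ↦ CAB
    B ↦ C  (constrained at step 1)
    C ↦ BC  (constrained at step 1)

A->CAB, B->C, C->BC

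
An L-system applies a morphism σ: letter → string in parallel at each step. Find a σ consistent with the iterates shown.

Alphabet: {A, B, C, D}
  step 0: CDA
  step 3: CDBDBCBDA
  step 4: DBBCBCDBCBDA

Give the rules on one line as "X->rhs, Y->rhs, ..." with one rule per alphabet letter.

  step 3 ⇒ step 4: CDBDBCBDA ⇒ DB·B·C·B·C·DB·C·B·DA
    A ↦ DA
    B ↦ C
    C ↦ DB
    D ↦ B

A->DA, B->C, C->DB, D->B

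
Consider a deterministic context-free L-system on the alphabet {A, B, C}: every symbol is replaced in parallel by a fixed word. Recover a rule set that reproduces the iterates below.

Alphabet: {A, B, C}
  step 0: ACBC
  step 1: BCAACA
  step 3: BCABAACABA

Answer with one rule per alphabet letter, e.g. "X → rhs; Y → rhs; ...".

A->B, B->A, C->CA

  step 0 ⇒ step 1: ACBC ⇒ B·CA·A·CA
    A ↦ B
    B ↦ A
    C ↦ CA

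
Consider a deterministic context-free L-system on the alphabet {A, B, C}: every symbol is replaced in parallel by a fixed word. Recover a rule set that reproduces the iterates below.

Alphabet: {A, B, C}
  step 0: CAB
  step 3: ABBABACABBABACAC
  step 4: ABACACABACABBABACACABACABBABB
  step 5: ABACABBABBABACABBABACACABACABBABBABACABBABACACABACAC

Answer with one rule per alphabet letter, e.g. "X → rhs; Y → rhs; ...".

  step 4 ⇒ step 5: ABACACABACABBABACACABACABBABB ⇒ AB·AC·AB·B·AB·B·AB·AC·AB·B·AB·AC·AC·AB·AC·AB·B·AB·B·AB·AC·AB·B·AB·AC·AC·AB·AC·AC
    A ↦ AB
    B ↦ AC
    C ↦ B

A->AB, B->AC, C->B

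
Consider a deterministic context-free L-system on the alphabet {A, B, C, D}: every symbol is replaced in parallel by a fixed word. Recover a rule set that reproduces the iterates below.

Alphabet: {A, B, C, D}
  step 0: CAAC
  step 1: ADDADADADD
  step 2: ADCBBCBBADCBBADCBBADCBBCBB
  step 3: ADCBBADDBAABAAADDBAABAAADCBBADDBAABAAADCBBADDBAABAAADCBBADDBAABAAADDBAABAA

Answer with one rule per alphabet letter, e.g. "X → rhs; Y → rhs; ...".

A->AD, B->BAA, C->ADD, D->CBB

  step 2 ⇒ step 3: ADCBBCBBADCBBADCBBADCBBCBB ⇒ AD·CBB·ADD·BAA·BAA·ADD·BAA·BAA·AD·CBB·ADD·BAA·BAA·AD·CBB·ADD·BAA·BAA·AD·CBB·ADD·BAA·BAA·ADD·BAA·BAA
    A ↦ AD
    B ↦ BAA
    C ↦ ADD
    D ↦ CBB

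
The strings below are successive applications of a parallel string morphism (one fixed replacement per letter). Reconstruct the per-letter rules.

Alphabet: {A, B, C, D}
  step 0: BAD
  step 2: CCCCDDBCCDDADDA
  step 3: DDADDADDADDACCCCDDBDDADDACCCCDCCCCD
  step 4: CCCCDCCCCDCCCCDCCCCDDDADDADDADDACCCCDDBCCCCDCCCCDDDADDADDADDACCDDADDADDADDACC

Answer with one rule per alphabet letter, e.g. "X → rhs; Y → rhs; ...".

A->D, B->DDB, C->DDA, D->CC

  step 3 ⇒ step 4: DDADDADDADDACCCCDDBDDADDACCCCDCCCCD ⇒ CC·CC·D·CC·CC·D·CC·CC·D·CC·CC·D·DDA·DDA·DDA·DDA·CC·CC·DDB·CC·CC·D·CC·CC·D·DDA·DDA·DDA·DDA·CC·DDA·DDA·DDA·DDA·CC
    A ↦ D
    B ↦ DDB
    C ↦ DDA
    D ↦ CC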